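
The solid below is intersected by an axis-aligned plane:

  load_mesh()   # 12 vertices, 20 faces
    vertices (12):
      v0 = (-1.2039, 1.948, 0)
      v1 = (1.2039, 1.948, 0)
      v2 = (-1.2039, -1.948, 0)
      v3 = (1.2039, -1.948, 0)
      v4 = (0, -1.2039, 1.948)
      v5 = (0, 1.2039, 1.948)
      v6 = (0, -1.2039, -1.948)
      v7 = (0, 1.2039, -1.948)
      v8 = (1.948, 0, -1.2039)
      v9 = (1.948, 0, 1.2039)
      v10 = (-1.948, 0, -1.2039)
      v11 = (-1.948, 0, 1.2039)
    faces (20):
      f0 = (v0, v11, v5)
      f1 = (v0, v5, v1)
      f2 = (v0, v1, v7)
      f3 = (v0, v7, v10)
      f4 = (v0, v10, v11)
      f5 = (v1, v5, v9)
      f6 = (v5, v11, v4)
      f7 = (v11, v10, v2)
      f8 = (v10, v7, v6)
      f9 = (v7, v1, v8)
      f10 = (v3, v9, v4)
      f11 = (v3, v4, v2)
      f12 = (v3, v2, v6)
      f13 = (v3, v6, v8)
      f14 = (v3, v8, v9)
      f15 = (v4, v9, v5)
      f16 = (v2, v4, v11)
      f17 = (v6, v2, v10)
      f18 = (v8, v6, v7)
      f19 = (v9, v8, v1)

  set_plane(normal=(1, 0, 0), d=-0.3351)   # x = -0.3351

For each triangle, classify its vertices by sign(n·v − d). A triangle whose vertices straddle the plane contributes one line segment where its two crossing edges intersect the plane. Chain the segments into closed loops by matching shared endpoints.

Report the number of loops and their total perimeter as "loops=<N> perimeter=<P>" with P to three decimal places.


loops=1 perimeter=12.350

Straddling triangles (10 of 20):
  (v0,v11,v5) [--+] → (-0.3351, 0.996802, 1.82)–(-0.3351, 1.41102, 1.40578)  len=0.5858
  (v0,v5,v1) [-++] → (-0.3351, 1.41102, 1.40578)–(-0.3351, 1.948, 0)  len=1.5049
  (v0,v1,v7) [-++] → (-0.3351, 1.948, 0)–(-0.3351, 1.41102, -1.40578)  len=1.5049
  (v0,v7,v10) [-+-] → (-0.3351, 1.41102, -1.40578)–(-0.3351, 0.996802, -1.82)  len=0.5858
  (v5,v11,v4) [+-+] → (-0.3351, 0.996802, 1.82)–(-0.3351, -0.996802, 1.82)  len=1.9936
  (v10,v7,v6) [-++] → (-0.3351, 0.996802, -1.82)–(-0.3351, -0.996802, -1.82)  len=1.9936
  (v3,v4,v2) [++-] → (-0.3351, -1.41102, 1.40578)–(-0.3351, -1.948, 0)  len=1.5049
  (v3,v2,v6) [+-+] → (-0.3351, -1.948, 0)–(-0.3351, -1.41102, -1.40578)  len=1.5049
  (v2,v4,v11) [-+-] → (-0.3351, -1.41102, 1.40578)–(-0.3351, -0.996802, 1.82)  len=0.5858
  (v6,v2,v10) [+--] → (-0.3351, -1.41102, -1.40578)–(-0.3351, -0.996802, -1.82)  len=0.5858

Chained into 1 loop(s):
  loop 1: 10 segments, perimeter = 12.3498
Total perimeter = 12.350


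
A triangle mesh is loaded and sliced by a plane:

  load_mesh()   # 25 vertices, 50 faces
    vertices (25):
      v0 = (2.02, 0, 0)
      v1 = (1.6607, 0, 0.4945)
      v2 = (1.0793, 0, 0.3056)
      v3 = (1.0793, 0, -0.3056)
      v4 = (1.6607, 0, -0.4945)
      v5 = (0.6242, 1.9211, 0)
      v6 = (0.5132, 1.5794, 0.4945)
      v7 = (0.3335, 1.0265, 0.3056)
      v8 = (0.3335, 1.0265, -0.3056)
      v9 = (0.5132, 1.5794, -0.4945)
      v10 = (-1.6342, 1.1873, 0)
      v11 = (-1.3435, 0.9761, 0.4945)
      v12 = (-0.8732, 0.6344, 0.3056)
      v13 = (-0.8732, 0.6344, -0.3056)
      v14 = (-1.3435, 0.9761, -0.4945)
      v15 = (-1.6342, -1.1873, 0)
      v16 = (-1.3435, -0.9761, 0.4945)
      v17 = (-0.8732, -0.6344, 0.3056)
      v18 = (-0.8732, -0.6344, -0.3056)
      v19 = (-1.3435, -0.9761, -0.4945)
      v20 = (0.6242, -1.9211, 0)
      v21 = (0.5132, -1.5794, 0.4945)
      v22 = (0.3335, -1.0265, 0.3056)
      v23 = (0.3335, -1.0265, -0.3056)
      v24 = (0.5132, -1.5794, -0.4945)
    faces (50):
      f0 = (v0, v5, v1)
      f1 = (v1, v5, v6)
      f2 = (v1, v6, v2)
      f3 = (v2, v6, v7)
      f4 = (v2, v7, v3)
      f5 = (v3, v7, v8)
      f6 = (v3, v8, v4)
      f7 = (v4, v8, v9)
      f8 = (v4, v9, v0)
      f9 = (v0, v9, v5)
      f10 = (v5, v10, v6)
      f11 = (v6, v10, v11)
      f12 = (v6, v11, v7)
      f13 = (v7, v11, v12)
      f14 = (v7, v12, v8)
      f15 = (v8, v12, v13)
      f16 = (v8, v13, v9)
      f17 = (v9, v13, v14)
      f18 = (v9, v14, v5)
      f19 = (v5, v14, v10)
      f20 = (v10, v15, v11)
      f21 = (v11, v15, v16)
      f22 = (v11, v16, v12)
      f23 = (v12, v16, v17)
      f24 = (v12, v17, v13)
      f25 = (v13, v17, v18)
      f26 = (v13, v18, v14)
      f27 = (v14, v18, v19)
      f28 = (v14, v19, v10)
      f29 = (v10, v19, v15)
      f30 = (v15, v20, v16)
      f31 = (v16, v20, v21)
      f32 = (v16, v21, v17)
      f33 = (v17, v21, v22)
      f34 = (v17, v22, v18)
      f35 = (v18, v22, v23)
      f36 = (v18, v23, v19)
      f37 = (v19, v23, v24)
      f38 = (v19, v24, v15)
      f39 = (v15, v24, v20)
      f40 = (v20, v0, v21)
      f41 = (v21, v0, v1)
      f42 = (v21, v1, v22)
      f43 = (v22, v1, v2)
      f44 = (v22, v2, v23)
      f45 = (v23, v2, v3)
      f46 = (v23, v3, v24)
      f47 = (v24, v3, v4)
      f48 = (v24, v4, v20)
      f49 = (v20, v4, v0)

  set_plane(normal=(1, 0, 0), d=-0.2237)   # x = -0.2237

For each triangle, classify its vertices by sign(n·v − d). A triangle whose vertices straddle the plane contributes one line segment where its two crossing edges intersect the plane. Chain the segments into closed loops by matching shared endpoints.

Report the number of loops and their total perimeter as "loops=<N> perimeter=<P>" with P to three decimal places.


Straddling triangles (20 of 50):
  (v5,v10,v6) [+-+] → (-0.2237, 1.6456, 0)–(-0.2237, 1.44485, 0.324808)  len=0.3818
  (v6,v10,v11) [+--] → (-0.2237, 1.44485, 0.324808)–(-0.2237, 1.33996, 0.4945)  len=0.1995
  (v6,v11,v7) [+-+] → (-0.2237, 1.33996, 0.4945)–(-0.2237, 1.00975, 0.368364)  len=0.3535
  (v7,v11,v12) [+--] → (-0.2237, 1.00975, 0.368364)–(-0.2237, 0.845446, 0.3056)  len=0.1759
  (v7,v12,v8) [+-+] → (-0.2237, 0.845446, 0.3056)–(-0.2237, 0.845446, -0.0233752)  len=0.3290
  (v8,v12,v13) [+--] → (-0.2237, 0.845446, -0.0233752)–(-0.2237, 0.845446, -0.3056)  len=0.2822
  (v8,v13,v9) [+-+] → (-0.2237, 0.845446, -0.3056)–(-0.2237, 1.07711, -0.394096)  len=0.2480
  (v9,v13,v14) [+--] → (-0.2237, 1.07711, -0.394096)–(-0.2237, 1.33996, -0.4945)  len=0.2814
  (v9,v14,v5) [+-+] → (-0.2237, 1.33996, -0.4945)–(-0.2237, 1.51389, -0.213085)  len=0.3308
  (v5,v14,v10) [+--] → (-0.2237, 1.51389, -0.213085)–(-0.2237, 1.6456, 0)  len=0.2505
  (v15,v20,v16) [-+-] → (-0.2237, -1.6456, 0)–(-0.2237, -1.51389, 0.213085)  len=0.2505
  (v16,v20,v21) [-++] → (-0.2237, -1.51389, 0.213085)–(-0.2237, -1.33996, 0.4945)  len=0.3308
  (v16,v21,v17) [-+-] → (-0.2237, -1.33996, 0.4945)–(-0.2237, -1.07711, 0.394096)  len=0.2814
  (v17,v21,v22) [-++] → (-0.2237, -1.07711, 0.394096)–(-0.2237, -0.845446, 0.3056)  len=0.2480
  (v17,v22,v18) [-+-] → (-0.2237, -0.845446, 0.3056)–(-0.2237, -0.845446, 0.0233752)  len=0.2822
  (v18,v22,v23) [-++] → (-0.2237, -0.845446, 0.0233752)–(-0.2237, -0.845446, -0.3056)  len=0.3290
  (v18,v23,v19) [-+-] → (-0.2237, -0.845446, -0.3056)–(-0.2237, -1.00975, -0.368364)  len=0.1759
  (v19,v23,v24) [-++] → (-0.2237, -1.00975, -0.368364)–(-0.2237, -1.33996, -0.4945)  len=0.3535
  (v19,v24,v15) [-+-] → (-0.2237, -1.33996, -0.4945)–(-0.2237, -1.44485, -0.324808)  len=0.1995
  (v15,v24,v20) [-++] → (-0.2237, -1.44485, -0.324808)–(-0.2237, -1.6456, 0)  len=0.3818

Chained into 2 loop(s):
  loop 1: 10 segments, perimeter = 2.8326
  loop 2: 10 segments, perimeter = 2.8326
Total perimeter = 5.665

loops=2 perimeter=5.665


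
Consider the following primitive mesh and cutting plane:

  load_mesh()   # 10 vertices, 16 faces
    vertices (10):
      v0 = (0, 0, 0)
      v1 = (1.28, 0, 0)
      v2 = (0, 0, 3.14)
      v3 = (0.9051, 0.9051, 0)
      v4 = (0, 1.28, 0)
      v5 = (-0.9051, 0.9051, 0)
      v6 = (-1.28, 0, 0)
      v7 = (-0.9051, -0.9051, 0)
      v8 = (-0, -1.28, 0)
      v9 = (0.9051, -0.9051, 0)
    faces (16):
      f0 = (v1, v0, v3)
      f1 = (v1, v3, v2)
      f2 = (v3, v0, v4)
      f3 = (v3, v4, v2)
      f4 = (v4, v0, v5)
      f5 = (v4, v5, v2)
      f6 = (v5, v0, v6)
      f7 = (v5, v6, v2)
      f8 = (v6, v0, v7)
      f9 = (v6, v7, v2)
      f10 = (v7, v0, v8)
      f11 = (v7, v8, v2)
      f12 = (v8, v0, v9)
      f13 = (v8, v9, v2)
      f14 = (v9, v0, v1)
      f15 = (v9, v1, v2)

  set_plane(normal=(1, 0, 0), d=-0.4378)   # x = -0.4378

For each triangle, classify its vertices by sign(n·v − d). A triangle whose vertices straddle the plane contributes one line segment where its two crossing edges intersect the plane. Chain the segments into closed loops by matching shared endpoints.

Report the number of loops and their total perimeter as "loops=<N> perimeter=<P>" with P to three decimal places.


loops=1 perimeter=6.947

Straddling triangles (8 of 16):
  (v4,v0,v5) [++-] → (-0.4378, 0.4378, 0)–(-0.4378, 1.09866, 0)  len=0.6609
  (v4,v5,v2) [+-+] → (-0.4378, 1.09866, 0)–(-0.4378, 0.4378, 1.62117)  len=1.7507
  (v5,v0,v6) [-+-] → (-0.4378, 0.4378, 0)–(-0.4378, 0, 0)  len=0.4378
  (v5,v6,v2) [--+] → (-0.4378, 0, 2.06602)–(-0.4378, 0.4378, 1.62117)  len=0.6241
  (v6,v0,v7) [-+-] → (-0.4378, 0, 0)–(-0.4378, -0.4378, 0)  len=0.4378
  (v6,v7,v2) [--+] → (-0.4378, -0.4378, 1.62117)–(-0.4378, 0, 2.06602)  len=0.6241
  (v7,v0,v8) [-++] → (-0.4378, -0.4378, 0)–(-0.4378, -1.09866, 0)  len=0.6609
  (v7,v8,v2) [-++] → (-0.4378, -1.09866, 0)–(-0.4378, -0.4378, 1.62117)  len=1.7507

Chained into 1 loop(s):
  loop 1: 8 segments, perimeter = 6.9470
Total perimeter = 6.947


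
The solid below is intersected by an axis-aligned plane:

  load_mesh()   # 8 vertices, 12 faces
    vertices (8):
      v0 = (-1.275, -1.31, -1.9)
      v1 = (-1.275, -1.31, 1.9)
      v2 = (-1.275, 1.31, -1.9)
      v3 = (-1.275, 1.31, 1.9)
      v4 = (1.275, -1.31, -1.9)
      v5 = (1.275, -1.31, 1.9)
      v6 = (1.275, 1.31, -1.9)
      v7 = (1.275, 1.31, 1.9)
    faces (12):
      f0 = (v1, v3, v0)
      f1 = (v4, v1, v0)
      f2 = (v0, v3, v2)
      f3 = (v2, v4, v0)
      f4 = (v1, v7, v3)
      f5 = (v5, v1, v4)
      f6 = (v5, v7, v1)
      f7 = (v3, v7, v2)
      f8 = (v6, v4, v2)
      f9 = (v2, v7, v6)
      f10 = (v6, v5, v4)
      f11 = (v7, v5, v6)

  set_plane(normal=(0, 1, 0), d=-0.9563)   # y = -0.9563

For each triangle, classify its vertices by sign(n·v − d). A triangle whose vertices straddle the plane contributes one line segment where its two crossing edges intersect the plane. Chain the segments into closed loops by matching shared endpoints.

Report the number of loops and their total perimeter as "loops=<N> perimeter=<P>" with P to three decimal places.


Straddling triangles (8 of 12):
  (v1,v3,v0) [-+-] → (-1.275, -0.9563, 1.9)–(-1.275, -0.9563, -1.387)  len=3.2870
  (v0,v3,v2) [-++] → (-1.275, -0.9563, -1.387)–(-1.275, -0.9563, -1.9)  len=0.5130
  (v2,v4,v0) [+--] → (0.93075, -0.9563, -1.9)–(-1.275, -0.9563, -1.9)  len=2.2057
  (v1,v7,v3) [-++] → (-0.93075, -0.9563, 1.9)–(-1.275, -0.9563, 1.9)  len=0.3442
  (v5,v7,v1) [-+-] → (1.275, -0.9563, 1.9)–(-0.93075, -0.9563, 1.9)  len=2.2057
  (v6,v4,v2) [+-+] → (1.275, -0.9563, -1.9)–(0.93075, -0.9563, -1.9)  len=0.3442
  (v6,v5,v4) [+--] → (1.275, -0.9563, 1.387)–(1.275, -0.9563, -1.9)  len=3.2870
  (v7,v5,v6) [+-+] → (1.275, -0.9563, 1.9)–(1.275, -0.9563, 1.387)  len=0.5130

Chained into 1 loop(s):
  loop 1: 8 segments, perimeter = 12.7000
Total perimeter = 12.700

loops=1 perimeter=12.700


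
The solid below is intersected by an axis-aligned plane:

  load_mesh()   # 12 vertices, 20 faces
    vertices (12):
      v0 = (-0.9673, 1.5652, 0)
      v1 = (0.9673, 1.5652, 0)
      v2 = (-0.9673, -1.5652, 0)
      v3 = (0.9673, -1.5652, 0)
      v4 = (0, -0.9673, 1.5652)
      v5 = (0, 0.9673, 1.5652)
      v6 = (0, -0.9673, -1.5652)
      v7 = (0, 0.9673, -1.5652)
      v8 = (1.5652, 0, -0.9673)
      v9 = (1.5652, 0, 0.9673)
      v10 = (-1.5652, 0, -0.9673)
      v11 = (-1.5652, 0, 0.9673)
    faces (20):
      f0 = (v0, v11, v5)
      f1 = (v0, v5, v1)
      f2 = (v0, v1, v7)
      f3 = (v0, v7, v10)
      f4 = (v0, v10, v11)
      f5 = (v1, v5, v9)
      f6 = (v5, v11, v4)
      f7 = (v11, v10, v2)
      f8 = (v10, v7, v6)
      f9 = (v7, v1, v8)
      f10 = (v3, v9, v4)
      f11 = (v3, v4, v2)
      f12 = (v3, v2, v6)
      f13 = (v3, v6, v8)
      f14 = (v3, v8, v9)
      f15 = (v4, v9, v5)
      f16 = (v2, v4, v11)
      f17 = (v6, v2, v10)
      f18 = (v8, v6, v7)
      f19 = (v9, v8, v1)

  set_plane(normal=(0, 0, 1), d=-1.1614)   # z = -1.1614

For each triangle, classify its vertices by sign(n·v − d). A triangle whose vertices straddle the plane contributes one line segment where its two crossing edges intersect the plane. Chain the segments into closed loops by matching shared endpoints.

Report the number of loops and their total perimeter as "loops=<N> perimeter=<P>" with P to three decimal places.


Straddling triangles (8 of 20):
  (v0,v1,v7) [++-] → (0.24955, 1.12155, -1.1614)–(-0.24955, 1.12155, -1.1614)  len=0.4991
  (v0,v7,v10) [+-+] → (-0.24955, 1.12155, -1.1614)–(-1.05708, 0.314021, -1.1614)  len=1.1420
  (v10,v7,v6) [+--] → (-1.05708, 0.314021, -1.1614)–(-1.05708, -0.314021, -1.1614)  len=0.6280
  (v7,v1,v8) [-++] → (0.24955, 1.12155, -1.1614)–(1.05708, 0.314021, -1.1614)  len=1.1420
  (v3,v2,v6) [++-] → (-0.24955, -1.12155, -1.1614)–(0.24955, -1.12155, -1.1614)  len=0.4991
  (v3,v6,v8) [+-+] → (0.24955, -1.12155, -1.1614)–(1.05708, -0.314021, -1.1614)  len=1.1420
  (v6,v2,v10) [-++] → (-0.24955, -1.12155, -1.1614)–(-1.05708, -0.314021, -1.1614)  len=1.1420
  (v8,v6,v7) [+--] → (1.05708, -0.314021, -1.1614)–(1.05708, 0.314021, -1.1614)  len=0.6280

Chained into 1 loop(s):
  loop 1: 8 segments, perimeter = 6.8224
Total perimeter = 6.822

loops=1 perimeter=6.822


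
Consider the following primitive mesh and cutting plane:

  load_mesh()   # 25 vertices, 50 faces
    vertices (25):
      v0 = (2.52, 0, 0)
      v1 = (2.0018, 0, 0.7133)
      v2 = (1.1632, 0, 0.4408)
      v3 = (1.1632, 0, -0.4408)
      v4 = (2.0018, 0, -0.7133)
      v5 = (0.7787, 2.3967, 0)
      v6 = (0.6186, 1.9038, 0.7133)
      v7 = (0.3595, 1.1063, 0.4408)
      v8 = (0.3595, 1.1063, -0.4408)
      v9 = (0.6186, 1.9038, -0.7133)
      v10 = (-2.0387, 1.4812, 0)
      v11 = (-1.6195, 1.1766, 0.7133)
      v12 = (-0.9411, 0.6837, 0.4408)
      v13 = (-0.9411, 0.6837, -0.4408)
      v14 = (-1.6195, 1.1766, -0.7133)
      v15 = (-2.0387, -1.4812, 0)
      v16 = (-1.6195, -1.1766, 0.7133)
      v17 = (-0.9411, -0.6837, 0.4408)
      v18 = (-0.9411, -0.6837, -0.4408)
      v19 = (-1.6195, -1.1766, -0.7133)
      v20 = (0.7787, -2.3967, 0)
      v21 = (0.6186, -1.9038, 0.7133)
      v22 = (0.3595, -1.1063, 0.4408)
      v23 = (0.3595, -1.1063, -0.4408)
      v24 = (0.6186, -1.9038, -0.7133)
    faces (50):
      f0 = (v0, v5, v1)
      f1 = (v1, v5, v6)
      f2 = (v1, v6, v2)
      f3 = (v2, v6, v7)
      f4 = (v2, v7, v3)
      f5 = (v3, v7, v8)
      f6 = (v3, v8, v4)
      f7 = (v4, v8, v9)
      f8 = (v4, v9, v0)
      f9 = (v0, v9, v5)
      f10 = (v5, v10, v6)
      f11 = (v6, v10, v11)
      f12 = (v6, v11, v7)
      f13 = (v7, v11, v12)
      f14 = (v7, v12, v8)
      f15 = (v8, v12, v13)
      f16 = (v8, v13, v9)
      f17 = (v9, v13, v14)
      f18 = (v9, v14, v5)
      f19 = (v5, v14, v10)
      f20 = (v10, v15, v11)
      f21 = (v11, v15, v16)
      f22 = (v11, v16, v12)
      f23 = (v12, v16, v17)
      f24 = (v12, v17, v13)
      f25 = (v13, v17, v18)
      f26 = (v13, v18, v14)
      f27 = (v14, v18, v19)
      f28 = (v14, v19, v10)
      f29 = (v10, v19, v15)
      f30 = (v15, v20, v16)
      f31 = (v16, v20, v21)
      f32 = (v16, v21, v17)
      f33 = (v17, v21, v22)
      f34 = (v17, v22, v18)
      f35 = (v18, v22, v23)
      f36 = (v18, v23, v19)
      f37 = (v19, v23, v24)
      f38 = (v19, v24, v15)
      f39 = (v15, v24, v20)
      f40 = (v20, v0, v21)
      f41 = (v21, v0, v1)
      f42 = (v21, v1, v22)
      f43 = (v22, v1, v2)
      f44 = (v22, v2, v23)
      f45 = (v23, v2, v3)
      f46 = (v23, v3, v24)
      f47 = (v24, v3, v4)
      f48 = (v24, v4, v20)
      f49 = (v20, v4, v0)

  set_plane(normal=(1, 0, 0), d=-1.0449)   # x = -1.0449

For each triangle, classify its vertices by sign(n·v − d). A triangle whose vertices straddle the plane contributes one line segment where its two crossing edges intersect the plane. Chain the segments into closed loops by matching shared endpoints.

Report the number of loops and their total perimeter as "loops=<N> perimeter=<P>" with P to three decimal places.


Straddling triangles (18 of 50):
  (v5,v10,v6) [+-+] → (-1.0449, 1.80413, 0)–(-1.0449, 1.63925, 0.266766)  len=0.3136
  (v6,v10,v11) [+--] → (-1.0449, 1.63925, 0.266766)–(-1.0449, 1.3633, 0.7133)  len=0.5249
  (v6,v11,v7) [+-+] → (-1.0449, 1.3633, 0.7133)–(-1.0449, 1.15619, 0.63418)  len=0.2217
  (v7,v11,v12) [+-+] → (-1.0449, 1.15619, 0.63418)–(-1.0449, 0.759117, 0.482494)  len=0.4251
  (v9,v13,v14) [++-] → (-1.0449, 0.759117, -0.482494)–(-1.0449, 1.3633, -0.7133)  len=0.6468
  (v9,v14,v5) [+-+] → (-1.0449, 1.3633, -0.7133)–(-1.0449, 1.46893, -0.542396)  len=0.2009
  (v5,v14,v10) [+--] → (-1.0449, 1.46893, -0.542396)–(-1.0449, 1.80413, 0)  len=0.6376
  (v11,v16,v12) [--+] → (-1.0449, 0.399061, 0.482494)–(-1.0449, 0.759117, 0.482494)  len=0.3601
  (v12,v16,v17) [+-+] → (-1.0449, 0.399061, 0.482494)–(-1.0449, -0.759117, 0.482494)  len=1.1582
  (v13,v18,v14) [++-] → (-1.0449, -0.399061, -0.482494)–(-1.0449, 0.759117, -0.482494)  len=1.1582
  (v14,v18,v19) [-+-] → (-1.0449, -0.399061, -0.482494)–(-1.0449, -0.759117, -0.482494)  len=0.3601
  (v15,v20,v16) [-+-] → (-1.0449, -1.80413, 0)–(-1.0449, -1.46893, 0.542396)  len=0.6376
  (v16,v20,v21) [-++] → (-1.0449, -1.46893, 0.542396)–(-1.0449, -1.3633, 0.7133)  len=0.2009
  (v16,v21,v17) [-++] → (-1.0449, -1.3633, 0.7133)–(-1.0449, -0.759117, 0.482494)  len=0.6468
  (v18,v23,v19) [++-] → (-1.0449, -1.15619, -0.63418)–(-1.0449, -0.759117, -0.482494)  len=0.4251
  (v19,v23,v24) [-++] → (-1.0449, -1.15619, -0.63418)–(-1.0449, -1.3633, -0.7133)  len=0.2217
  (v19,v24,v15) [-+-] → (-1.0449, -1.3633, -0.7133)–(-1.0449, -1.63925, -0.266766)  len=0.5249
  (v15,v24,v20) [-++] → (-1.0449, -1.63925, -0.266766)–(-1.0449, -1.80413, 0)  len=0.3136

Chained into 1 loop(s):
  loop 1: 18 segments, perimeter = 8.9776
Total perimeter = 8.978

loops=1 perimeter=8.978


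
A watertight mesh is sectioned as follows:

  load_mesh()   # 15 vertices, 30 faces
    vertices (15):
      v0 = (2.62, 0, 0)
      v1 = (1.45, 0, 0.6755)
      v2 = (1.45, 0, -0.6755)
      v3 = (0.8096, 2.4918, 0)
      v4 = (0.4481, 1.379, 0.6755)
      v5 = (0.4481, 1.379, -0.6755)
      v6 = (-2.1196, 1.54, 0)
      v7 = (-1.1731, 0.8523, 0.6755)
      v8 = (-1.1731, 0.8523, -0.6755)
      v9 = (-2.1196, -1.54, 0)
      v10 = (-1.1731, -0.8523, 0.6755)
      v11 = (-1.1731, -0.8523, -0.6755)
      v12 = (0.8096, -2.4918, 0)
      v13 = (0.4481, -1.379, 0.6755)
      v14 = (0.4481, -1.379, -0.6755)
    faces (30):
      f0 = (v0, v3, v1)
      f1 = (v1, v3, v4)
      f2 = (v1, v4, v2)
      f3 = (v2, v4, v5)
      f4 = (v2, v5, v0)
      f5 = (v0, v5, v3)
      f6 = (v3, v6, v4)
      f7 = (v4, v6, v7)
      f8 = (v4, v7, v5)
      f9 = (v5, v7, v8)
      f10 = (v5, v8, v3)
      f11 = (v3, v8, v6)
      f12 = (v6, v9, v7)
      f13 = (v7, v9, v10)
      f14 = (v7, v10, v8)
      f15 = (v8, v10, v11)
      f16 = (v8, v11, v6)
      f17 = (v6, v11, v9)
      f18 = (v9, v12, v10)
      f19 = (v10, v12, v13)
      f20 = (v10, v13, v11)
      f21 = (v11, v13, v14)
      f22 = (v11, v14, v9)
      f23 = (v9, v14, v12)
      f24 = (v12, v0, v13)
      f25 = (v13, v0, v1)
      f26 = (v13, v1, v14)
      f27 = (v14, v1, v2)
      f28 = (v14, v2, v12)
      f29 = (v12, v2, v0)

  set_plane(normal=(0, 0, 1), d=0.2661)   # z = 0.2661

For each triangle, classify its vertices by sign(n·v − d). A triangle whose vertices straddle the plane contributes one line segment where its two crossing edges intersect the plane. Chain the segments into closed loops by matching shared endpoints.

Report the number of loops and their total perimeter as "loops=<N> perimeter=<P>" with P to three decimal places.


loops=2 perimeter=21.214

Straddling triangles (20 of 30):
  (v0,v3,v1) [--+] → (1.06187, 1.5102, 0.2661)–(2.1591, 0, 0.2661)  len=1.8667
  (v1,v3,v4) [+-+] → (1.06187, 1.5102, 0.2661)–(0.667194, 2.05343, 0.2661)  len=0.6715
  (v1,v4,v2) [++-] → (0.751711, 0.961115, 0.2661)–(1.45, 0, 0.2661)  len=1.1880
  (v2,v4,v5) [-+-] → (0.751711, 0.961115, 0.2661)–(0.4481, 1.379, 0.2661)  len=0.5165
  (v3,v6,v4) [--+] → (-1.1081, 1.47658, 0.2661)–(0.667194, 2.05343, 0.2661)  len=1.8667
  (v4,v6,v7) [+-+] → (-1.1081, 1.47658, 0.2661)–(-1.74674, 1.26909, 0.2661)  len=0.6715
  (v4,v7,v5) [++-] → (-0.68182, 1.01191, 0.2661)–(0.4481, 1.379, 0.2661)  len=1.1881
  (v5,v7,v8) [-+-] → (-0.68182, 1.01191, 0.2661)–(-1.1731, 0.8523, 0.2661)  len=0.5166
  (v6,v9,v7) [--+] → (-1.74674, -0.5976, 0.2661)–(-1.74674, 1.26909, 0.2661)  len=1.8667
  (v7,v9,v10) [+-+] → (-1.74674, -0.5976, 0.2661)–(-1.74674, -1.26909, 0.2661)  len=0.6715
  (v7,v10,v8) [++-] → (-1.1731, -0.335747, 0.2661)–(-1.1731, 0.8523, 0.2661)  len=1.1880
  (v8,v10,v11) [-+-] → (-1.1731, -0.335747, 0.2661)–(-1.1731, -0.8523, 0.2661)  len=0.5166
  (v9,v12,v10) [--+] → (0.0285542, -1.84595, 0.2661)–(-1.74674, -1.26909, 0.2661)  len=1.8667
  (v10,v12,v13) [+-+] → (0.0285542, -1.84595, 0.2661)–(0.667194, -2.05343, 0.2661)  len=0.6715
  (v10,v13,v11) [++-] → (-0.04318, -1.21939, 0.2661)–(-1.1731, -0.8523, 0.2661)  len=1.1881
  (v11,v13,v14) [-+-] → (-0.04318, -1.21939, 0.2661)–(0.4481, -1.379, 0.2661)  len=0.5166
  (v12,v0,v13) [--+] → (1.76442, -0.54323, 0.2661)–(0.667194, -2.05343, 0.2661)  len=1.8667
  (v13,v0,v1) [+-+] → (1.76442, -0.54323, 0.2661)–(2.1591, 0, 0.2661)  len=0.6715
  (v13,v1,v14) [++-] → (1.14639, -0.417885, 0.2661)–(0.4481, -1.379, 0.2661)  len=1.1880
  (v14,v1,v2) [-+-] → (1.14639, -0.417885, 0.2661)–(1.45, 0, 0.2661)  len=0.5165

Chained into 2 loop(s):
  loop 1: 10 segments, perimeter = 12.6909
  loop 2: 10 segments, perimeter = 8.5229
Total perimeter = 21.214


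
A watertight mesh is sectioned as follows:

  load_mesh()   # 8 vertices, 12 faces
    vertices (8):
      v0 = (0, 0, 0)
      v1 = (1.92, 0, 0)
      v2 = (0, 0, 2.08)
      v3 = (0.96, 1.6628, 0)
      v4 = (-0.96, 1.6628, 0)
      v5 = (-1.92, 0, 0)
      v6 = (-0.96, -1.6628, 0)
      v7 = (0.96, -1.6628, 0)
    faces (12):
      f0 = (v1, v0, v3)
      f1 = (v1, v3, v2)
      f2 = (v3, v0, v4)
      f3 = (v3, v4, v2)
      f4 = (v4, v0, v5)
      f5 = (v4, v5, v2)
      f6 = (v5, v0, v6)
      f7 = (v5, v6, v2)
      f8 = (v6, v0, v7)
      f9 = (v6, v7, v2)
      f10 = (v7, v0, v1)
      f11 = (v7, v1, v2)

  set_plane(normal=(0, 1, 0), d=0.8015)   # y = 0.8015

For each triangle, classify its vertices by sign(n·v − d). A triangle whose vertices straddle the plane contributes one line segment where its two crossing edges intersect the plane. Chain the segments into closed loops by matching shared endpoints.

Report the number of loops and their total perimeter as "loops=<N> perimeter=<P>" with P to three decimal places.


Straddling triangles (6 of 12):
  (v1,v0,v3) [--+] → (0.462738, 0.8015, 0)–(1.45726, 0.8015, 0)  len=0.9945
  (v1,v3,v2) [-+-] → (1.45726, 0.8015, 0)–(0.462738, 0.8015, 1.0774)  len=1.4662
  (v3,v0,v4) [+-+] → (0.462738, 0.8015, 0)–(-0.462738, 0.8015, 0)  len=0.9255
  (v3,v4,v2) [++-] → (-0.462738, 0.8015, 1.0774)–(0.462738, 0.8015, 1.0774)  len=0.9255
  (v4,v0,v5) [+--] → (-0.462738, 0.8015, 0)–(-1.45726, 0.8015, 0)  len=0.9945
  (v4,v5,v2) [+--] → (-1.45726, 0.8015, 0)–(-0.462738, 0.8015, 1.0774)  len=1.4662

Chained into 1 loop(s):
  loop 1: 6 segments, perimeter = 6.7725
Total perimeter = 6.772

loops=1 perimeter=6.772


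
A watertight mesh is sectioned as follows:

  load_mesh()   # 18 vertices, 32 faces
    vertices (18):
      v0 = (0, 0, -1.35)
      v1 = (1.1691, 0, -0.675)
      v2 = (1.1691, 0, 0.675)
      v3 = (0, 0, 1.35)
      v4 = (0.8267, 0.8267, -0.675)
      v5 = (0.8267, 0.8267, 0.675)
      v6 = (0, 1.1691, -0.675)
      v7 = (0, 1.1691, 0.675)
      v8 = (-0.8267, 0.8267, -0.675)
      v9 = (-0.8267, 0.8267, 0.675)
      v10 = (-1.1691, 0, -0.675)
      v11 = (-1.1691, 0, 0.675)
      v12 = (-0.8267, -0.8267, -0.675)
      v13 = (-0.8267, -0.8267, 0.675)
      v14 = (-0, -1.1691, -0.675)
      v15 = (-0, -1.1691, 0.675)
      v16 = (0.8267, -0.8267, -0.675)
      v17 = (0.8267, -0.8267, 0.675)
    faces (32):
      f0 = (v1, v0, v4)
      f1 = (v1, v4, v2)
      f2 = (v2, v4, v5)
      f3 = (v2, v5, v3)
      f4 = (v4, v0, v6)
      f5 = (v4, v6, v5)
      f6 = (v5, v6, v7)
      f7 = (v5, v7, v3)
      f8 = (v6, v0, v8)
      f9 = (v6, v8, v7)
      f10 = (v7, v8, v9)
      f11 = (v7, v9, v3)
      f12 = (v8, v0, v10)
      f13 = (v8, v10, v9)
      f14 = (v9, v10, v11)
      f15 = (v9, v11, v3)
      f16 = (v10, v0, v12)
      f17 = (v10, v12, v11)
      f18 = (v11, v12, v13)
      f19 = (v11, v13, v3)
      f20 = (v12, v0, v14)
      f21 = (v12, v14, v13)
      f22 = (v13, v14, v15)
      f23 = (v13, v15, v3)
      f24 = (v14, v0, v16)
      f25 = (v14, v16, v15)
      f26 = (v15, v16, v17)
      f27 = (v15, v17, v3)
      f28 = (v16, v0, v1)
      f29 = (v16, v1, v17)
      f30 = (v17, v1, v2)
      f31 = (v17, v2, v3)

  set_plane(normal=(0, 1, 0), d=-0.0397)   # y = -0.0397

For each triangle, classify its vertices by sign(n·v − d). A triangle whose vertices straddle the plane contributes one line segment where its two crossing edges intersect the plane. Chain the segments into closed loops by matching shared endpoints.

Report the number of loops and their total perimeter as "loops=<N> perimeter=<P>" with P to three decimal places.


loops=1 perimeter=8.004

Straddling triangles (12 of 32):
  (v10,v0,v12) [++-] → (-0.0397, -0.0397, -1.31758)–(-1.15266, -0.0397, -0.675)  len=1.2851
  (v10,v12,v11) [+-+] → (-1.15266, -0.0397, -0.675)–(-1.15266, -0.0397, 0.61017)  len=1.2852
  (v11,v12,v13) [+--] → (-1.15266, -0.0397, 0.61017)–(-1.15266, -0.0397, 0.675)  len=0.0648
  (v11,v13,v3) [+-+] → (-1.15266, -0.0397, 0.675)–(-0.0397, -0.0397, 1.31758)  len=1.2851
  (v12,v0,v14) [-+-] → (-0.0397, -0.0397, -1.31758)–(0, -0.0397, -1.32708)  len=0.0408
  (v13,v15,v3) [--+] → (0, -0.0397, 1.32708)–(-0.0397, -0.0397, 1.31758)  len=0.0408
  (v14,v0,v16) [-+-] → (0, -0.0397, -1.32708)–(0.0397, -0.0397, -1.31758)  len=0.0408
  (v15,v17,v3) [--+] → (0.0397, -0.0397, 1.31758)–(0, -0.0397, 1.32708)  len=0.0408
  (v16,v0,v1) [-++] → (0.0397, -0.0397, -1.31758)–(1.15266, -0.0397, -0.675)  len=1.2851
  (v16,v1,v17) [-+-] → (1.15266, -0.0397, -0.675)–(1.15266, -0.0397, -0.61017)  len=0.0648
  (v17,v1,v2) [-++] → (1.15266, -0.0397, -0.61017)–(1.15266, -0.0397, 0.675)  len=1.2852
  (v17,v2,v3) [-++] → (1.15266, -0.0397, 0.675)–(0.0397, -0.0397, 1.31758)  len=1.2851

Chained into 1 loop(s):
  loop 1: 12 segments, perimeter = 8.0038
Total perimeter = 8.004


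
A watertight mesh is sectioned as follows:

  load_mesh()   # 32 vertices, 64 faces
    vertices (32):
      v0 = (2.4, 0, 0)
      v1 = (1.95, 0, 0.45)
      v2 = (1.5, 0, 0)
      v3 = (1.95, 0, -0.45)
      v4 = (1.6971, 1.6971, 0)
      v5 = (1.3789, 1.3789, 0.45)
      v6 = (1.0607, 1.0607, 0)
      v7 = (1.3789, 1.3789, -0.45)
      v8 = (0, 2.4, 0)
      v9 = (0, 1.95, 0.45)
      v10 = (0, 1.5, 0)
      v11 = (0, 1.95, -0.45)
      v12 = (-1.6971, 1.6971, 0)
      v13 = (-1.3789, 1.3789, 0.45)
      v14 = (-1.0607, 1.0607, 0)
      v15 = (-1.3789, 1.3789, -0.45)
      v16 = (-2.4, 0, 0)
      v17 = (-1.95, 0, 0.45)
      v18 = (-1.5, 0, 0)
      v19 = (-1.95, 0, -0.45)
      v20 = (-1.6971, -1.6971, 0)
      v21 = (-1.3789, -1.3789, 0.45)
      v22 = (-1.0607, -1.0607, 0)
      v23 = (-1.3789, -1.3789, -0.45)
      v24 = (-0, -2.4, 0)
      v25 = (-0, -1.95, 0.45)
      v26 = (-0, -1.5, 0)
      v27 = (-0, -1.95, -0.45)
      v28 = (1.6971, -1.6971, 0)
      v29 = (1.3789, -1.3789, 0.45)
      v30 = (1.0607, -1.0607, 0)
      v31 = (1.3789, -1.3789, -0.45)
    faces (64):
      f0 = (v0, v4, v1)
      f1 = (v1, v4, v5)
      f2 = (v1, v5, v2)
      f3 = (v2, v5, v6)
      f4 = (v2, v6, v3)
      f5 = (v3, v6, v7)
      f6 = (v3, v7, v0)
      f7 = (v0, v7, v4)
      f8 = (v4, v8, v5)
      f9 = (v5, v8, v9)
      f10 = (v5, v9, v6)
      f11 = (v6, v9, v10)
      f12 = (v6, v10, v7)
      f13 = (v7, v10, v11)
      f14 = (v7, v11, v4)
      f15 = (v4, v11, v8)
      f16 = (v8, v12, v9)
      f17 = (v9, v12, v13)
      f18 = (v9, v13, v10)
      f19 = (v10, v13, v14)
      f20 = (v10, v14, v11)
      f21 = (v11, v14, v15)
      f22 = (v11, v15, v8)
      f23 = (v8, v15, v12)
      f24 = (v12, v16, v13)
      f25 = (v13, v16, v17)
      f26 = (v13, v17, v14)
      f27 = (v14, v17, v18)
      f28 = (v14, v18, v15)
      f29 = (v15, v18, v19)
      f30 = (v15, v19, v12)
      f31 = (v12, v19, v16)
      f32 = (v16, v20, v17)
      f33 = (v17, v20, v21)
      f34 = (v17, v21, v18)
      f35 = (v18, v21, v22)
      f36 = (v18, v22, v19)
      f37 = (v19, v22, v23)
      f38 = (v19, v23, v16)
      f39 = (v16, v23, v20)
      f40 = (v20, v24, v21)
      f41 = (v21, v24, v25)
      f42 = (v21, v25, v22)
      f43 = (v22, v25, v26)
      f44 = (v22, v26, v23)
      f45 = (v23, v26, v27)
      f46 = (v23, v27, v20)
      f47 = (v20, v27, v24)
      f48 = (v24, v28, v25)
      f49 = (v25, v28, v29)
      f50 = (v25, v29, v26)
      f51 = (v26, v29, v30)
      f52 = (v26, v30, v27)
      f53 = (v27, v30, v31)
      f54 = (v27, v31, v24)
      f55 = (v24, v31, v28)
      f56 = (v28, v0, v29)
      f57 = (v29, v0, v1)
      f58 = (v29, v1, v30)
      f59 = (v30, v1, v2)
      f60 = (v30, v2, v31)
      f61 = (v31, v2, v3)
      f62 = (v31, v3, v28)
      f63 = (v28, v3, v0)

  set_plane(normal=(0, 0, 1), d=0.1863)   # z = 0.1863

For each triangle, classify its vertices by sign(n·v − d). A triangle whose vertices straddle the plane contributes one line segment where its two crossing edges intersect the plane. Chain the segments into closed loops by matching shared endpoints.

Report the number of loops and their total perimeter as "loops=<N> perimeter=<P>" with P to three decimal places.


loops=2 perimeter=23.880

Straddling triangles (32 of 64):
  (v0,v4,v1) [--+] → (1.8018, 0.994501, 0.1863)–(2.2137, 0, 0.1863)  len=1.0764
  (v1,v4,v5) [+-+] → (1.8018, 0.994501, 0.1863)–(1.56537, 1.56537, 0.1863)  len=0.6179
  (v1,v5,v2) [++-] → (1.44986, 0.570865, 0.1863)–(1.6863, 0, 0.1863)  len=0.6179
  (v2,v5,v6) [-+-] → (1.44986, 0.570865, 0.1863)–(1.19243, 1.19243, 0.1863)  len=0.6728
  (v4,v8,v5) [--+] → (0.570865, 1.97726, 0.1863)–(1.56537, 1.56537, 0.1863)  len=1.0764
  (v5,v8,v9) [+-+] → (0.570865, 1.97726, 0.1863)–(0, 2.2137, 0.1863)  len=0.6179
  (v5,v9,v6) [++-] → (0.62157, 1.42887, 0.1863)–(1.19243, 1.19243, 0.1863)  len=0.6179
  (v6,v9,v10) [-+-] → (0.62157, 1.42887, 0.1863)–(0, 1.6863, 0.1863)  len=0.6728
  (v8,v12,v9) [--+] → (-0.994501, 1.8018, 0.1863)–(0, 2.2137, 0.1863)  len=1.0764
  (v9,v12,v13) [+-+] → (-0.994501, 1.8018, 0.1863)–(-1.56537, 1.56537, 0.1863)  len=0.6179
  (v9,v13,v10) [++-] → (-0.570865, 1.44986, 0.1863)–(0, 1.6863, 0.1863)  len=0.6179
  (v10,v13,v14) [-+-] → (-0.570865, 1.44986, 0.1863)–(-1.19243, 1.19243, 0.1863)  len=0.6728
  (v12,v16,v13) [--+] → (-1.97726, 0.570865, 0.1863)–(-1.56537, 1.56537, 0.1863)  len=1.0764
  (v13,v16,v17) [+-+] → (-1.97726, 0.570865, 0.1863)–(-2.2137, 0, 0.1863)  len=0.6179
  (v13,v17,v14) [++-] → (-1.42887, 0.62157, 0.1863)–(-1.19243, 1.19243, 0.1863)  len=0.6179
  (v14,v17,v18) [-+-] → (-1.42887, 0.62157, 0.1863)–(-1.6863, 0, 0.1863)  len=0.6728
  (v16,v20,v17) [--+] → (-1.8018, -0.994501, 0.1863)–(-2.2137, 0, 0.1863)  len=1.0764
  (v17,v20,v21) [+-+] → (-1.8018, -0.994501, 0.1863)–(-1.56537, -1.56537, 0.1863)  len=0.6179
  (v17,v21,v18) [++-] → (-1.44986, -0.570865, 0.1863)–(-1.6863, 0, 0.1863)  len=0.6179
  (v18,v21,v22) [-+-] → (-1.44986, -0.570865, 0.1863)–(-1.19243, -1.19243, 0.1863)  len=0.6728
  (v20,v24,v21) [--+] → (-0.570865, -1.97726, 0.1863)–(-1.56537, -1.56537, 0.1863)  len=1.0764
  (v21,v24,v25) [+-+] → (-0.570865, -1.97726, 0.1863)–(0, -2.2137, 0.1863)  len=0.6179
  (v21,v25,v22) [++-] → (-0.62157, -1.42887, 0.1863)–(-1.19243, -1.19243, 0.1863)  len=0.6179
  (v22,v25,v26) [-+-] → (-0.62157, -1.42887, 0.1863)–(0, -1.6863, 0.1863)  len=0.6728
  (v24,v28,v25) [--+] → (0.994501, -1.8018, 0.1863)–(0, -2.2137, 0.1863)  len=1.0764
  (v25,v28,v29) [+-+] → (0.994501, -1.8018, 0.1863)–(1.56537, -1.56537, 0.1863)  len=0.6179
  (v25,v29,v26) [++-] → (0.570865, -1.44986, 0.1863)–(0, -1.6863, 0.1863)  len=0.6179
  (v26,v29,v30) [-+-] → (0.570865, -1.44986, 0.1863)–(1.19243, -1.19243, 0.1863)  len=0.6728
  (v28,v0,v29) [--+] → (1.97726, -0.570865, 0.1863)–(1.56537, -1.56537, 0.1863)  len=1.0764
  (v29,v0,v1) [+-+] → (1.97726, -0.570865, 0.1863)–(2.2137, 0, 0.1863)  len=0.6179
  (v29,v1,v30) [++-] → (1.42887, -0.62157, 0.1863)–(1.19243, -1.19243, 0.1863)  len=0.6179
  (v30,v1,v2) [-+-] → (1.42887, -0.62157, 0.1863)–(1.6863, 0, 0.1863)  len=0.6728

Chained into 2 loop(s):
  loop 1: 16 segments, perimeter = 13.5545
  loop 2: 16 segments, perimeter = 10.3253
Total perimeter = 23.880


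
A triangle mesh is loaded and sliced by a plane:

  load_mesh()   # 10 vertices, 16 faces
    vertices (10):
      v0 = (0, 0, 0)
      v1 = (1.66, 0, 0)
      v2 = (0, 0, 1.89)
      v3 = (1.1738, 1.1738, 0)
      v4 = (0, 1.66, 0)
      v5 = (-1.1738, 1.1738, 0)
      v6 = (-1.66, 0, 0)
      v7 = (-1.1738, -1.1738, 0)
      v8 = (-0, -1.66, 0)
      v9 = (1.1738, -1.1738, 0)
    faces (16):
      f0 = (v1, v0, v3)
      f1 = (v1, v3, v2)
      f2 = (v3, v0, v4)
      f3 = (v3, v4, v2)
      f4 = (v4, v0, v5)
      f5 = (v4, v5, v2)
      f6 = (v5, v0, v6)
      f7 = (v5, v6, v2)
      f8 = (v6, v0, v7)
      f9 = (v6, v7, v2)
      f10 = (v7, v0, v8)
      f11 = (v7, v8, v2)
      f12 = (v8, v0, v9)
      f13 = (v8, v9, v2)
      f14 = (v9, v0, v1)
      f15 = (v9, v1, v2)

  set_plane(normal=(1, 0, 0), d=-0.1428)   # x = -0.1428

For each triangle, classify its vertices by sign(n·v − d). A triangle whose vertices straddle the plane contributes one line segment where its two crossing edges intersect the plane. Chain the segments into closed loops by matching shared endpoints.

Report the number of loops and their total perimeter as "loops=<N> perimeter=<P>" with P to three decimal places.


Straddling triangles (8 of 16):
  (v4,v0,v5) [++-] → (-0.1428, 0.1428, 0)–(-0.1428, 1.60085, 0)  len=1.4581
  (v4,v5,v2) [+-+] → (-0.1428, 1.60085, 0)–(-0.1428, 0.1428, 1.66007)  len=2.2095
  (v5,v0,v6) [-+-] → (-0.1428, 0.1428, 0)–(-0.1428, 0, 0)  len=0.1428
  (v5,v6,v2) [--+] → (-0.1428, 0, 1.72741)–(-0.1428, 0.1428, 1.66007)  len=0.1579
  (v6,v0,v7) [-+-] → (-0.1428, 0, 0)–(-0.1428, -0.1428, 0)  len=0.1428
  (v6,v7,v2) [--+] → (-0.1428, -0.1428, 1.66007)–(-0.1428, 0, 1.72741)  len=0.1579
  (v7,v0,v8) [-++] → (-0.1428, -0.1428, 0)–(-0.1428, -1.60085, 0)  len=1.4581
  (v7,v8,v2) [-++] → (-0.1428, -1.60085, 0)–(-0.1428, -0.1428, 1.66007)  len=2.2095

Chained into 1 loop(s):
  loop 1: 8 segments, perimeter = 7.9364
Total perimeter = 7.936

loops=1 perimeter=7.936


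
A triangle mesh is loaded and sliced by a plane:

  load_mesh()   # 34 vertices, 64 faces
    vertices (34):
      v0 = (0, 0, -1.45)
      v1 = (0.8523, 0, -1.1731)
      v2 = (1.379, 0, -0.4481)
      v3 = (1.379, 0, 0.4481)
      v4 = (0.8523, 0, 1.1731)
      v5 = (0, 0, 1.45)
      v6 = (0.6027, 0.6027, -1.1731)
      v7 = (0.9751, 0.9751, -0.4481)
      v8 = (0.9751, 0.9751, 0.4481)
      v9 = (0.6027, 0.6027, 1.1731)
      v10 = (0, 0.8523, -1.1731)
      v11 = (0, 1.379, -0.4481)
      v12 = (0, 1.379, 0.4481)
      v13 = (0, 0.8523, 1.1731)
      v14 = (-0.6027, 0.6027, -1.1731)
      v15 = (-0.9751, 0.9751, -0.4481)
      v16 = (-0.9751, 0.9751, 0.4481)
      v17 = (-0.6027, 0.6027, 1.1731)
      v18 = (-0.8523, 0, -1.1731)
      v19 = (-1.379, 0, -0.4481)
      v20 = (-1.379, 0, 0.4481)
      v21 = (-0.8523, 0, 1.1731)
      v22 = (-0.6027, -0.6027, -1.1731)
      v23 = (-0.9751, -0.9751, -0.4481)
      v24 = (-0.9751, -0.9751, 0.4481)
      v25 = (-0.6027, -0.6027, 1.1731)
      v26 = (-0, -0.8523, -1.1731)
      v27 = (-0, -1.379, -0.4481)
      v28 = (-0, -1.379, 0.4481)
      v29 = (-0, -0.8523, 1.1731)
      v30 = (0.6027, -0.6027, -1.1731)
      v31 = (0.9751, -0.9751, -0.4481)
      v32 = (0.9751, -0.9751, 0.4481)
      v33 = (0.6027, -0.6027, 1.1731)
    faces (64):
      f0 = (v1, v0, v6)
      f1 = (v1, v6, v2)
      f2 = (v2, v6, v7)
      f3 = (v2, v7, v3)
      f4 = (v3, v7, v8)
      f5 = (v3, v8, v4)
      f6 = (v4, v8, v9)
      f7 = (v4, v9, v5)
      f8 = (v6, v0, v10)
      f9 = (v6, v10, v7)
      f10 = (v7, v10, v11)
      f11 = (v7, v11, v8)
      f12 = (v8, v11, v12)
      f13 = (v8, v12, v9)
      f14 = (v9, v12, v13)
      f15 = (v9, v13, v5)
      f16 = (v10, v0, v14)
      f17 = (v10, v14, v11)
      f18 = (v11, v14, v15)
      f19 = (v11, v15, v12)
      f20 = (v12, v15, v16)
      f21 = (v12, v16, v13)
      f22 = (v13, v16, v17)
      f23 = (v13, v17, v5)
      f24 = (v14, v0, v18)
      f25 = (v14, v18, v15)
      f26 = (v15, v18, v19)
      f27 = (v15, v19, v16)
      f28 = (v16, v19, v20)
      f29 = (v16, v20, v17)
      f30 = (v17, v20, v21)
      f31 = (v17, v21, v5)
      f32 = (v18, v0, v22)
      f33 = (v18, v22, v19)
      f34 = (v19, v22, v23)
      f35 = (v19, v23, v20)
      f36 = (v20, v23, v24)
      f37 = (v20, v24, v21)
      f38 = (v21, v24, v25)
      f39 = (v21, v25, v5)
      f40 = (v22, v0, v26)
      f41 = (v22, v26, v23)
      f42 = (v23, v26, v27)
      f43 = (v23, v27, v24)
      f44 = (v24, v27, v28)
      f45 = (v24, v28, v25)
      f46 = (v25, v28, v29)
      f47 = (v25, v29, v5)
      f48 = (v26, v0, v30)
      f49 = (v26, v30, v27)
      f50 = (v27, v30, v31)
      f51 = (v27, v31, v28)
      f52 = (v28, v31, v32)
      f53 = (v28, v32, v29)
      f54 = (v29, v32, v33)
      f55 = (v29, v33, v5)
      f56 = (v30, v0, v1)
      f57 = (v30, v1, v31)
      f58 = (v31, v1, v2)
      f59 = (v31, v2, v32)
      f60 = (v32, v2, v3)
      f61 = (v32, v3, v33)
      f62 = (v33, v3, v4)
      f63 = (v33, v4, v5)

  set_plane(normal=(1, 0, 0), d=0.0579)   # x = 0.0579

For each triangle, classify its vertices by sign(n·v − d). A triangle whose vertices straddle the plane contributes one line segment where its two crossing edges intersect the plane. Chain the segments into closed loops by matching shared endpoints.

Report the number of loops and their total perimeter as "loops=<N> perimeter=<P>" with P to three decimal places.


Straddling triangles (20 of 64):
  (v1,v0,v6) [+-+] → (0.0579, 0, -1.43119)–(0.0579, 0.0579, -1.4234)  len=0.0584
  (v4,v9,v5) [++-] → (0.0579, 0.0579, 1.4234)–(0.0579, 0, 1.43119)  len=0.0584
  (v6,v0,v10) [+--] → (0.0579, 0.0579, -1.4234)–(0.0579, 0.828322, -1.1731)  len=0.8101
  (v6,v10,v7) [+-+] → (0.0579, 0.828322, -1.1731)–(0.0579, 0.859592, -1.13005)  len=0.0532
  (v7,v10,v11) [+--] → (0.0579, 0.859592, -1.13005)–(0.0579, 1.35502, -0.4481)  len=0.8429
  (v7,v11,v8) [+-+] → (0.0579, 1.35502, -0.4481)–(0.0579, 1.35502, -0.394885)  len=0.0532
  (v8,v11,v12) [+--] → (0.0579, 1.35502, -0.394885)–(0.0579, 1.35502, 0.4481)  len=0.8430
  (v8,v12,v9) [+-+] → (0.0579, 1.35502, 0.4481)–(0.0579, 1.30442, 0.517749)  len=0.0861
  (v9,v12,v13) [+--] → (0.0579, 1.30442, 0.517749)–(0.0579, 0.828322, 1.1731)  len=0.8100
  (v9,v13,v5) [+--] → (0.0579, 0.828322, 1.1731)–(0.0579, 0.0579, 1.4234)  len=0.8101
  (v26,v0,v30) [--+] → (0.0579, -0.0579, -1.4234)–(0.0579, -0.828322, -1.1731)  len=0.8101
  (v26,v30,v27) [-+-] → (0.0579, -0.828322, -1.1731)–(0.0579, -1.30442, -0.517749)  len=0.8100
  (v27,v30,v31) [-++] → (0.0579, -1.30442, -0.517749)–(0.0579, -1.35502, -0.4481)  len=0.0861
  (v27,v31,v28) [-+-] → (0.0579, -1.35502, -0.4481)–(0.0579, -1.35502, 0.394885)  len=0.8430
  (v28,v31,v32) [-++] → (0.0579, -1.35502, 0.394885)–(0.0579, -1.35502, 0.4481)  len=0.0532
  (v28,v32,v29) [-+-] → (0.0579, -1.35502, 0.4481)–(0.0579, -0.859592, 1.13005)  len=0.8429
  (v29,v32,v33) [-++] → (0.0579, -0.859592, 1.13005)–(0.0579, -0.828322, 1.1731)  len=0.0532
  (v29,v33,v5) [-+-] → (0.0579, -0.828322, 1.1731)–(0.0579, -0.0579, 1.4234)  len=0.8101
  (v30,v0,v1) [+-+] → (0.0579, -0.0579, -1.4234)–(0.0579, 0, -1.43119)  len=0.0584
  (v33,v4,v5) [++-] → (0.0579, 0, 1.43119)–(0.0579, -0.0579, 1.4234)  len=0.0584

Chained into 1 loop(s):
  loop 1: 20 segments, perimeter = 8.8508
Total perimeter = 8.851

loops=1 perimeter=8.851
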